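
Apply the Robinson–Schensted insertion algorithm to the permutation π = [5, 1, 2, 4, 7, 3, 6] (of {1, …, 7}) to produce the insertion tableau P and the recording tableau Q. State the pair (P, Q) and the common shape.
P = [1, 2, 3, 6] / [4, 7] / [5];  Q = [1, 3, 4, 5] / [2, 7] / [6];  common shape = (4, 2, 1)

Row-insert the values π_1, π_2, … into P one at a time, bumping the leftmost entry strictly greater than the inserted value down to the next row. The recording tableau Q records, in position (i, j), the step at which that cell was added to P.
  Insert 5 (step 1): P = [5];  Q = [1]
  Insert 1 (step 2): P = [1] / [5];  Q = [1] / [2]
  Insert 2 (step 3): P = [1, 2] / [5];  Q = [1, 3] / [2]
  Insert 4 (step 4): P = [1, 2, 4] / [5];  Q = [1, 3, 4] / [2]
  Insert 7 (step 5): P = [1, 2, 4, 7] / [5];  Q = [1, 3, 4, 5] / [2]
  Insert 3 (step 6): P = [1, 2, 3, 7] / [4] / [5];  Q = [1, 3, 4, 5] / [2] / [6]
  Insert 6 (step 7): P = [1, 2, 3, 6] / [4, 7] / [5];  Q = [1, 3, 4, 5] / [2, 7] / [6]
Final shape: (4, 2, 1).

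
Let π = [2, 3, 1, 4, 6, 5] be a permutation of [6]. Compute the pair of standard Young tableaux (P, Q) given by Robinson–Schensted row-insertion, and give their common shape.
P = [1, 3, 4, 5] / [2, 6];  Q = [1, 2, 4, 5] / [3, 6];  common shape = (4, 2)

Row-insert the values π_1, π_2, … into P one at a time, bumping the leftmost entry strictly greater than the inserted value down to the next row. The recording tableau Q records, in position (i, j), the step at which that cell was added to P.
  Insert 2 (step 1): P = [2];  Q = [1]
  Insert 3 (step 2): P = [2, 3];  Q = [1, 2]
  Insert 1 (step 3): P = [1, 3] / [2];  Q = [1, 2] / [3]
  Insert 4 (step 4): P = [1, 3, 4] / [2];  Q = [1, 2, 4] / [3]
  Insert 6 (step 5): P = [1, 3, 4, 6] / [2];  Q = [1, 2, 4, 5] / [3]
  Insert 5 (step 6): P = [1, 3, 4, 5] / [2, 6];  Q = [1, 2, 4, 5] / [3, 6]
Final shape: (4, 2).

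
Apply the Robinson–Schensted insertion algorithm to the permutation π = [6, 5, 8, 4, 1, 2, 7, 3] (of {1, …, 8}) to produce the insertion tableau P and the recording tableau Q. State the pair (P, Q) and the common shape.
P = [1, 2, 3] / [4, 7] / [5, 8] / [6];  Q = [1, 3, 7] / [2, 6] / [4, 8] / [5];  common shape = (3, 2, 2, 1)

Row-insert the values π_1, π_2, … into P one at a time, bumping the leftmost entry strictly greater than the inserted value down to the next row. The recording tableau Q records, in position (i, j), the step at which that cell was added to P.
  Insert 6 (step 1): P = [6];  Q = [1]
  Insert 5 (step 2): P = [5] / [6];  Q = [1] / [2]
  Insert 8 (step 3): P = [5, 8] / [6];  Q = [1, 3] / [2]
  Insert 4 (step 4): P = [4, 8] / [5] / [6];  Q = [1, 3] / [2] / [4]
  Insert 1 (step 5): P = [1, 8] / [4] / [5] / [6];  Q = [1, 3] / [2] / [4] / [5]
  Insert 2 (step 6): P = [1, 2] / [4, 8] / [5] / [6];  Q = [1, 3] / [2, 6] / [4] / [5]
  Insert 7 (step 7): P = [1, 2, 7] / [4, 8] / [5] / [6];  Q = [1, 3, 7] / [2, 6] / [4] / [5]
  Insert 3 (step 8): P = [1, 2, 3] / [4, 7] / [5, 8] / [6];  Q = [1, 3, 7] / [2, 6] / [4, 8] / [5]
Final shape: (3, 2, 2, 1).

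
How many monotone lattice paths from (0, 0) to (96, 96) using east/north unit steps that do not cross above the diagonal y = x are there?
C_96 = 3721443204405954385563870541379246659709506697378694300

These NE paths below the diagonal are counted by the Catalan number C_n = (1/(n + 1)) · C(2n, n). For n = 96: C_96 = (1/97) · C(192, 96) = 360979990827377575399695442513786925991822149645733347100/97 = 3721443204405954385563870541379246659709506697378694300.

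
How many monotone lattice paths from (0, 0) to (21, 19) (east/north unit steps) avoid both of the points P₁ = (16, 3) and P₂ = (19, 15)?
Number of paths = 103429790844

Inclusion–exclusion. Total paths: C(40, 21) = 131282408400. Through P₁: C(19, 16)·C(21, 5) = 19718181. Through P₂: C(34, 19)·C(6, 2) = 27839512800. Since P₁ is strictly southwest of P₂, a monotone path through both must visit P₁ then P₂; paths through both = C(19, 16)·C(15, 3)·C(6, 2) = 6613425. Avoid both = 131282408400 − 19718181 − 27839512800 + 6613425 = 103429790844.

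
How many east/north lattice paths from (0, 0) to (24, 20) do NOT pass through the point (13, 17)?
Number of paths = 1717446764670

Total paths from (0, 0) to (24, 20): C(44, 24) = 1761039350070. Paths through (13, 17): (paths (0, 0) → (13, 17)) × (paths (13, 17) → (24, 20)) = C(30, 13) · C(14, 11) = 119759850 · 364 = 43592585400. Avoidance count = 1761039350070 − 43592585400 = 1717446764670.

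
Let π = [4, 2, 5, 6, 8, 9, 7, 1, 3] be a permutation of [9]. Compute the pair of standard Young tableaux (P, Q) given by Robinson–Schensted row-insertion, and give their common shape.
P = [1, 3, 6, 7, 9] / [2, 5] / [4, 8];  Q = [1, 3, 4, 5, 6] / [2, 7] / [8, 9];  common shape = (5, 2, 2)

Row-insert the values π_1, π_2, … into P one at a time, bumping the leftmost entry strictly greater than the inserted value down to the next row. The recording tableau Q records, in position (i, j), the step at which that cell was added to P.
  Insert 4 (step 1): P = [4];  Q = [1]
  Insert 2 (step 2): P = [2] / [4];  Q = [1] / [2]
  Insert 5 (step 3): P = [2, 5] / [4];  Q = [1, 3] / [2]
  Insert 6 (step 4): P = [2, 5, 6] / [4];  Q = [1, 3, 4] / [2]
  Insert 8 (step 5): P = [2, 5, 6, 8] / [4];  Q = [1, 3, 4, 5] / [2]
  Insert 9 (step 6): P = [2, 5, 6, 8, 9] / [4];  Q = [1, 3, 4, 5, 6] / [2]
  Insert 7 (step 7): P = [2, 5, 6, 7, 9] / [4, 8];  Q = [1, 3, 4, 5, 6] / [2, 7]
  Insert 1 (step 8): P = [1, 5, 6, 7, 9] / [2, 8] / [4];  Q = [1, 3, 4, 5, 6] / [2, 7] / [8]
  Insert 3 (step 9): P = [1, 3, 6, 7, 9] / [2, 5] / [4, 8];  Q = [1, 3, 4, 5, 6] / [2, 7] / [8, 9]
Final shape: (5, 2, 2).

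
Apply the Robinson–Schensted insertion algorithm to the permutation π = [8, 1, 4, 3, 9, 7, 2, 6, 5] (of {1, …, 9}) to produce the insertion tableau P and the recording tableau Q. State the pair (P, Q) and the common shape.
P = [1, 2, 5] / [3, 6] / [4, 7] / [8, 9];  Q = [1, 3, 5] / [2, 6] / [4, 8] / [7, 9];  common shape = (3, 2, 2, 2)

Row-insert the values π_1, π_2, … into P one at a time, bumping the leftmost entry strictly greater than the inserted value down to the next row. The recording tableau Q records, in position (i, j), the step at which that cell was added to P.
  Insert 8 (step 1): P = [8];  Q = [1]
  Insert 1 (step 2): P = [1] / [8];  Q = [1] / [2]
  Insert 4 (step 3): P = [1, 4] / [8];  Q = [1, 3] / [2]
  Insert 3 (step 4): P = [1, 3] / [4] / [8];  Q = [1, 3] / [2] / [4]
  Insert 9 (step 5): P = [1, 3, 9] / [4] / [8];  Q = [1, 3, 5] / [2] / [4]
  Insert 7 (step 6): P = [1, 3, 7] / [4, 9] / [8];  Q = [1, 3, 5] / [2, 6] / [4]
  Insert 2 (step 7): P = [1, 2, 7] / [3, 9] / [4] / [8];  Q = [1, 3, 5] / [2, 6] / [4] / [7]
  Insert 6 (step 8): P = [1, 2, 6] / [3, 7] / [4, 9] / [8];  Q = [1, 3, 5] / [2, 6] / [4, 8] / [7]
  Insert 5 (step 9): P = [1, 2, 5] / [3, 6] / [4, 7] / [8, 9];  Q = [1, 3, 5] / [2, 6] / [4, 8] / [7, 9]
Final shape: (3, 2, 2, 2).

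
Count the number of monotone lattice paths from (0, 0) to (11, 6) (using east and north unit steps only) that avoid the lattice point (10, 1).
Number of paths = 12310

Total paths from (0, 0) to (11, 6): C(17, 11) = 12376. Paths through (10, 1): (paths (0, 0) → (10, 1)) × (paths (10, 1) → (11, 6)) = C(11, 10) · C(6, 1) = 11 · 6 = 66. Avoidance count = 12376 − 66 = 12310.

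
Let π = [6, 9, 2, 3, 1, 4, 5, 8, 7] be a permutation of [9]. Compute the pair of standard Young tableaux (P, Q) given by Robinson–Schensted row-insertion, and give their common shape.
P = [1, 3, 4, 5, 7] / [2, 8] / [6, 9];  Q = [1, 2, 6, 7, 8] / [3, 4] / [5, 9];  common shape = (5, 2, 2)

Row-insert the values π_1, π_2, … into P one at a time, bumping the leftmost entry strictly greater than the inserted value down to the next row. The recording tableau Q records, in position (i, j), the step at which that cell was added to P.
  Insert 6 (step 1): P = [6];  Q = [1]
  Insert 9 (step 2): P = [6, 9];  Q = [1, 2]
  Insert 2 (step 3): P = [2, 9] / [6];  Q = [1, 2] / [3]
  Insert 3 (step 4): P = [2, 3] / [6, 9];  Q = [1, 2] / [3, 4]
  Insert 1 (step 5): P = [1, 3] / [2, 9] / [6];  Q = [1, 2] / [3, 4] / [5]
  Insert 4 (step 6): P = [1, 3, 4] / [2, 9] / [6];  Q = [1, 2, 6] / [3, 4] / [5]
  Insert 5 (step 7): P = [1, 3, 4, 5] / [2, 9] / [6];  Q = [1, 2, 6, 7] / [3, 4] / [5]
  Insert 8 (step 8): P = [1, 3, 4, 5, 8] / [2, 9] / [6];  Q = [1, 2, 6, 7, 8] / [3, 4] / [5]
  Insert 7 (step 9): P = [1, 3, 4, 5, 7] / [2, 8] / [6, 9];  Q = [1, 2, 6, 7, 8] / [3, 4] / [5, 9]
Final shape: (5, 2, 2).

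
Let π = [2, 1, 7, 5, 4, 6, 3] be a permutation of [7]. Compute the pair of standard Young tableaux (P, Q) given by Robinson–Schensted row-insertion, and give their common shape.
P = [1, 3, 6] / [2, 4] / [5] / [7];  Q = [1, 3, 6] / [2, 4] / [5] / [7];  common shape = (3, 2, 1, 1)

Row-insert the values π_1, π_2, … into P one at a time, bumping the leftmost entry strictly greater than the inserted value down to the next row. The recording tableau Q records, in position (i, j), the step at which that cell was added to P.
  Insert 2 (step 1): P = [2];  Q = [1]
  Insert 1 (step 2): P = [1] / [2];  Q = [1] / [2]
  Insert 7 (step 3): P = [1, 7] / [2];  Q = [1, 3] / [2]
  Insert 5 (step 4): P = [1, 5] / [2, 7];  Q = [1, 3] / [2, 4]
  Insert 4 (step 5): P = [1, 4] / [2, 5] / [7];  Q = [1, 3] / [2, 4] / [5]
  Insert 6 (step 6): P = [1, 4, 6] / [2, 5] / [7];  Q = [1, 3, 6] / [2, 4] / [5]
  Insert 3 (step 7): P = [1, 3, 6] / [2, 4] / [5] / [7];  Q = [1, 3, 6] / [2, 4] / [5] / [7]
Final shape: (3, 2, 1, 1).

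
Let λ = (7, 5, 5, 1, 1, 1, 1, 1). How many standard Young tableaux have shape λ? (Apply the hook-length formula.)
# SYT of shape (7, 5, 5, 1, 1, 1, 1, 1) = 628539912

Hook-length formula: f^λ = n! / Π hook(c), product over all cells c of the Young diagram. For λ = (7, 5, 5, 1, 1, 1, 1, 1), n = 22 boxes. Hook lengths by row (left-to-right, top-to-bottom): [14, 8, 7, 6, 5, 2, 1]; [11, 5, 4, 3, 2]; [10, 4, 3, 2, 1]; [5]; [4]; [3]; [2]; [1]. Product of hooks = 1788272640000. So f^λ = 22! / 1788272640000 = 1124000727777607680000 / 1788272640000 = 628539912.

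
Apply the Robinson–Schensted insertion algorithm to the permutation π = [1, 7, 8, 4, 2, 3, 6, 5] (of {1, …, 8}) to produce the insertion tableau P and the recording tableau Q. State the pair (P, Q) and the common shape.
P = [1, 2, 3, 5] / [4, 6] / [7, 8];  Q = [1, 2, 3, 7] / [4, 6] / [5, 8];  common shape = (4, 2, 2)

Row-insert the values π_1, π_2, … into P one at a time, bumping the leftmost entry strictly greater than the inserted value down to the next row. The recording tableau Q records, in position (i, j), the step at which that cell was added to P.
  Insert 1 (step 1): P = [1];  Q = [1]
  Insert 7 (step 2): P = [1, 7];  Q = [1, 2]
  Insert 8 (step 3): P = [1, 7, 8];  Q = [1, 2, 3]
  Insert 4 (step 4): P = [1, 4, 8] / [7];  Q = [1, 2, 3] / [4]
  Insert 2 (step 5): P = [1, 2, 8] / [4] / [7];  Q = [1, 2, 3] / [4] / [5]
  Insert 3 (step 6): P = [1, 2, 3] / [4, 8] / [7];  Q = [1, 2, 3] / [4, 6] / [5]
  Insert 6 (step 7): P = [1, 2, 3, 6] / [4, 8] / [7];  Q = [1, 2, 3, 7] / [4, 6] / [5]
  Insert 5 (step 8): P = [1, 2, 3, 5] / [4, 6] / [7, 8];  Q = [1, 2, 3, 7] / [4, 6] / [5, 8]
Final shape: (4, 2, 2).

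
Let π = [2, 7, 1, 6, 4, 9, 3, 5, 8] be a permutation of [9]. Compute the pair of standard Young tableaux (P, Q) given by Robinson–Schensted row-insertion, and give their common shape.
P = [1, 3, 5, 8] / [2, 4, 9] / [6] / [7];  Q = [1, 2, 6, 9] / [3, 4, 8] / [5] / [7];  common shape = (4, 3, 1, 1)

Row-insert the values π_1, π_2, … into P one at a time, bumping the leftmost entry strictly greater than the inserted value down to the next row. The recording tableau Q records, in position (i, j), the step at which that cell was added to P.
  Insert 2 (step 1): P = [2];  Q = [1]
  Insert 7 (step 2): P = [2, 7];  Q = [1, 2]
  Insert 1 (step 3): P = [1, 7] / [2];  Q = [1, 2] / [3]
  Insert 6 (step 4): P = [1, 6] / [2, 7];  Q = [1, 2] / [3, 4]
  Insert 4 (step 5): P = [1, 4] / [2, 6] / [7];  Q = [1, 2] / [3, 4] / [5]
  Insert 9 (step 6): P = [1, 4, 9] / [2, 6] / [7];  Q = [1, 2, 6] / [3, 4] / [5]
  Insert 3 (step 7): P = [1, 3, 9] / [2, 4] / [6] / [7];  Q = [1, 2, 6] / [3, 4] / [5] / [7]
  Insert 5 (step 8): P = [1, 3, 5] / [2, 4, 9] / [6] / [7];  Q = [1, 2, 6] / [3, 4, 8] / [5] / [7]
  Insert 8 (step 9): P = [1, 3, 5, 8] / [2, 4, 9] / [6] / [7];  Q = [1, 2, 6, 9] / [3, 4, 8] / [5] / [7]
Final shape: (4, 3, 1, 1).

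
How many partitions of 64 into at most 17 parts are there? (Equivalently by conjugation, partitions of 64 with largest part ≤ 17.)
p(64, parts ≤ 17) = 1133373

Use the recurrence p(n, m) = p(n, m−1) + p(n−m, m): either the largest part is < m (count p(n, m−1)) or the largest part is exactly m (remove one copy of m, count p(n−m, m)). With p(0, ·) = 1 this gives p(64, parts ≤ 17) = 1133373. (By conjugating Young diagrams, this also counts partitions of 64 into at most 17 parts.)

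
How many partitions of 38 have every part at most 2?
p(38, parts ≤ 2) = 20

Use the recurrence p(n, m) = p(n, m−1) + p(n−m, m): either the largest part is < m (count p(n, m−1)) or the largest part is exactly m (remove one copy of m, count p(n−m, m)). With p(0, ·) = 1 this gives p(38, parts ≤ 2) = 20. (By conjugating Young diagrams, this also counts partitions of 38 into at most 2 parts.)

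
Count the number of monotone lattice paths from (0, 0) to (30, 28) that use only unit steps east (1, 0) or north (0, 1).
Number of paths = 29065024282889672

A monotone lattice path from (0, 0) to (30, 28) consists of 30 east steps and 28 north steps in some order, so it is determined by which 30 of the 58 steps are east. The count is C(58, 30) = 29065024282889672.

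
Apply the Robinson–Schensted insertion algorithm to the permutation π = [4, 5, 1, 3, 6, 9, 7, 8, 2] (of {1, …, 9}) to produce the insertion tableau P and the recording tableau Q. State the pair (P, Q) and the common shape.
P = [1, 2, 6, 7, 8] / [3, 5, 9] / [4];  Q = [1, 2, 5, 6, 8] / [3, 4, 7] / [9];  common shape = (5, 3, 1)

Row-insert the values π_1, π_2, … into P one at a time, bumping the leftmost entry strictly greater than the inserted value down to the next row. The recording tableau Q records, in position (i, j), the step at which that cell was added to P.
  Insert 4 (step 1): P = [4];  Q = [1]
  Insert 5 (step 2): P = [4, 5];  Q = [1, 2]
  Insert 1 (step 3): P = [1, 5] / [4];  Q = [1, 2] / [3]
  Insert 3 (step 4): P = [1, 3] / [4, 5];  Q = [1, 2] / [3, 4]
  Insert 6 (step 5): P = [1, 3, 6] / [4, 5];  Q = [1, 2, 5] / [3, 4]
  Insert 9 (step 6): P = [1, 3, 6, 9] / [4, 5];  Q = [1, 2, 5, 6] / [3, 4]
  Insert 7 (step 7): P = [1, 3, 6, 7] / [4, 5, 9];  Q = [1, 2, 5, 6] / [3, 4, 7]
  Insert 8 (step 8): P = [1, 3, 6, 7, 8] / [4, 5, 9];  Q = [1, 2, 5, 6, 8] / [3, 4, 7]
  Insert 2 (step 9): P = [1, 2, 6, 7, 8] / [3, 5, 9] / [4];  Q = [1, 2, 5, 6, 8] / [3, 4, 7] / [9]
Final shape: (5, 3, 1).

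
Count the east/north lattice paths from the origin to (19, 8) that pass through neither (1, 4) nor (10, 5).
Number of paths = 1533840

Inclusion–exclusion. Total paths: C(27, 19) = 2220075. Through P₁: C(5, 1)·C(22, 18) = 36575. Through P₂: C(15, 10)·C(12, 9) = 660660. Since P₁ is strictly southwest of P₂, a monotone path through both must visit P₁ then P₂; paths through both = C(5, 1)·C(10, 9)·C(12, 9) = 11000. Avoid both = 2220075 − 36575 − 660660 + 11000 = 1533840.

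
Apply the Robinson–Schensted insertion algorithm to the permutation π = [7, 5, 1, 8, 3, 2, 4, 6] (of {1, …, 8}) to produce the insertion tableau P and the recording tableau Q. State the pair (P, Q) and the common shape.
P = [1, 2, 4, 6] / [3, 8] / [5] / [7];  Q = [1, 4, 7, 8] / [2, 5] / [3] / [6];  common shape = (4, 2, 1, 1)

Row-insert the values π_1, π_2, … into P one at a time, bumping the leftmost entry strictly greater than the inserted value down to the next row. The recording tableau Q records, in position (i, j), the step at which that cell was added to P.
  Insert 7 (step 1): P = [7];  Q = [1]
  Insert 5 (step 2): P = [5] / [7];  Q = [1] / [2]
  Insert 1 (step 3): P = [1] / [5] / [7];  Q = [1] / [2] / [3]
  Insert 8 (step 4): P = [1, 8] / [5] / [7];  Q = [1, 4] / [2] / [3]
  Insert 3 (step 5): P = [1, 3] / [5, 8] / [7];  Q = [1, 4] / [2, 5] / [3]
  Insert 2 (step 6): P = [1, 2] / [3, 8] / [5] / [7];  Q = [1, 4] / [2, 5] / [3] / [6]
  Insert 4 (step 7): P = [1, 2, 4] / [3, 8] / [5] / [7];  Q = [1, 4, 7] / [2, 5] / [3] / [6]
  Insert 6 (step 8): P = [1, 2, 4, 6] / [3, 8] / [5] / [7];  Q = [1, 4, 7, 8] / [2, 5] / [3] / [6]
Final shape: (4, 2, 1, 1).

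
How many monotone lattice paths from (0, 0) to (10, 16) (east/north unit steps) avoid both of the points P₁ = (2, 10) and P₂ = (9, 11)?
Number of paths = 4108945

Inclusion–exclusion. Total paths: C(26, 10) = 5311735. Through P₁: C(12, 2)·C(14, 8) = 198198. Through P₂: C(20, 9)·C(6, 1) = 1007760. Since P₁ is strictly southwest of P₂, a monotone path through both must visit P₁ then P₂; paths through both = C(12, 2)·C(8, 7)·C(6, 1) = 3168. Avoid both = 5311735 − 198198 − 1007760 + 3168 = 4108945.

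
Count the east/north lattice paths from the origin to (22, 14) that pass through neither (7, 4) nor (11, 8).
Number of paths = 2068089168

Inclusion–exclusion. Total paths: C(36, 22) = 3796297200. Through P₁: C(11, 7)·C(25, 15) = 1078690800. Through P₂: C(19, 11)·C(17, 11) = 935402832. Since P₁ is strictly southwest of P₂, a monotone path through both must visit P₁ then P₂; paths through both = C(11, 7)·C(8, 4)·C(17, 11) = 285885600. Avoid both = 3796297200 − 1078690800 − 935402832 + 285885600 = 2068089168.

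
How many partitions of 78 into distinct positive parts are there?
q(78) = 64234

A partition into distinct parts is a strictly decreasing sequence summing to n. The recurrence d(n, m) = d(n, m−1) + d(n−m, m−1) (use part m at most once) with q(n) = d(n, n) gives q(78) = 64234. (Euler's theorem: # distinct-part partitions = # odd-part partitions.)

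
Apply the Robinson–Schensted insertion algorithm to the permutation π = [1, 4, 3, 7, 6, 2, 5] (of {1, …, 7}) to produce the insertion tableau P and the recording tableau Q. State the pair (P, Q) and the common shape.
P = [1, 2, 5] / [3, 6] / [4, 7];  Q = [1, 2, 4] / [3, 5] / [6, 7];  common shape = (3, 2, 2)

Row-insert the values π_1, π_2, … into P one at a time, bumping the leftmost entry strictly greater than the inserted value down to the next row. The recording tableau Q records, in position (i, j), the step at which that cell was added to P.
  Insert 1 (step 1): P = [1];  Q = [1]
  Insert 4 (step 2): P = [1, 4];  Q = [1, 2]
  Insert 3 (step 3): P = [1, 3] / [4];  Q = [1, 2] / [3]
  Insert 7 (step 4): P = [1, 3, 7] / [4];  Q = [1, 2, 4] / [3]
  Insert 6 (step 5): P = [1, 3, 6] / [4, 7];  Q = [1, 2, 4] / [3, 5]
  Insert 2 (step 6): P = [1, 2, 6] / [3, 7] / [4];  Q = [1, 2, 4] / [3, 5] / [6]
  Insert 5 (step 7): P = [1, 2, 5] / [3, 6] / [4, 7];  Q = [1, 2, 4] / [3, 5] / [6, 7]
Final shape: (3, 2, 2).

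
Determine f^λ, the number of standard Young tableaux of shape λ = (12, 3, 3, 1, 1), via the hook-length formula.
# SYT of shape (12, 3, 3, 1, 1) = 3730650

Hook-length formula: f^λ = n! / Π hook(c), product over all cells c of the Young diagram. For λ = (12, 3, 3, 1, 1), n = 20 boxes. Hook lengths by row (left-to-right, top-to-bottom): [16, 13, 12, 9, 8, 7, 6, 5, 4, 3, 2, 1]; [6, 3, 2]; [5, 2, 1]; [2]; [1]. Product of hooks = 652138905600. So f^λ = 20! / 652138905600 = 2432902008176640000 / 652138905600 = 3730650.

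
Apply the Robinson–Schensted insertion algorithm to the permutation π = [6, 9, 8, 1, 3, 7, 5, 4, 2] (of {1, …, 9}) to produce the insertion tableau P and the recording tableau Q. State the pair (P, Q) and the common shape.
P = [1, 2, 4] / [3, 7] / [5] / [6] / [8] / [9];  Q = [1, 2, 6] / [3, 5] / [4] / [7] / [8] / [9];  common shape = (3, 2, 1, 1, 1, 1)

Row-insert the values π_1, π_2, … into P one at a time, bumping the leftmost entry strictly greater than the inserted value down to the next row. The recording tableau Q records, in position (i, j), the step at which that cell was added to P.
  Insert 6 (step 1): P = [6];  Q = [1]
  Insert 9 (step 2): P = [6, 9];  Q = [1, 2]
  Insert 8 (step 3): P = [6, 8] / [9];  Q = [1, 2] / [3]
  Insert 1 (step 4): P = [1, 8] / [6] / [9];  Q = [1, 2] / [3] / [4]
  Insert 3 (step 5): P = [1, 3] / [6, 8] / [9];  Q = [1, 2] / [3, 5] / [4]
  Insert 7 (step 6): P = [1, 3, 7] / [6, 8] / [9];  Q = [1, 2, 6] / [3, 5] / [4]
  Insert 5 (step 7): P = [1, 3, 5] / [6, 7] / [8] / [9];  Q = [1, 2, 6] / [3, 5] / [4] / [7]
  Insert 4 (step 8): P = [1, 3, 4] / [5, 7] / [6] / [8] / [9];  Q = [1, 2, 6] / [3, 5] / [4] / [7] / [8]
  Insert 2 (step 9): P = [1, 2, 4] / [3, 7] / [5] / [6] / [8] / [9];  Q = [1, 2, 6] / [3, 5] / [4] / [7] / [8] / [9]
Final shape: (3, 2, 1, 1, 1, 1).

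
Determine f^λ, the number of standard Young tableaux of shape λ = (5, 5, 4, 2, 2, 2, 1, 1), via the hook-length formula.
# SYT of shape (5, 5, 4, 2, 2, 2, 1, 1) = 1584282700

Hook-length formula: f^λ = n! / Π hook(c), product over all cells c of the Young diagram. For λ = (5, 5, 4, 2, 2, 2, 1, 1), n = 22 boxes. Hook lengths by row (left-to-right, top-to-bottom): [12, 9, 5, 4, 2]; [11, 8, 4, 3, 1]; [9, 6, 2, 1]; [6, 3]; [5, 2]; [4, 1]; [2]; [1]. Product of hooks = 709469798400. So f^λ = 22! / 709469798400 = 1124000727777607680000 / 709469798400 = 1584282700.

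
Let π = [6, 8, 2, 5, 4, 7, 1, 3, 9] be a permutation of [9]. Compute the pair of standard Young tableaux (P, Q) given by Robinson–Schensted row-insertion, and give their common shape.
P = [1, 3, 7, 9] / [2, 4] / [5, 8] / [6];  Q = [1, 2, 6, 9] / [3, 4] / [5, 8] / [7];  common shape = (4, 2, 2, 1)

Row-insert the values π_1, π_2, … into P one at a time, bumping the leftmost entry strictly greater than the inserted value down to the next row. The recording tableau Q records, in position (i, j), the step at which that cell was added to P.
  Insert 6 (step 1): P = [6];  Q = [1]
  Insert 8 (step 2): P = [6, 8];  Q = [1, 2]
  Insert 2 (step 3): P = [2, 8] / [6];  Q = [1, 2] / [3]
  Insert 5 (step 4): P = [2, 5] / [6, 8];  Q = [1, 2] / [3, 4]
  Insert 4 (step 5): P = [2, 4] / [5, 8] / [6];  Q = [1, 2] / [3, 4] / [5]
  Insert 7 (step 6): P = [2, 4, 7] / [5, 8] / [6];  Q = [1, 2, 6] / [3, 4] / [5]
  Insert 1 (step 7): P = [1, 4, 7] / [2, 8] / [5] / [6];  Q = [1, 2, 6] / [3, 4] / [5] / [7]
  Insert 3 (step 8): P = [1, 3, 7] / [2, 4] / [5, 8] / [6];  Q = [1, 2, 6] / [3, 4] / [5, 8] / [7]
  Insert 9 (step 9): P = [1, 3, 7, 9] / [2, 4] / [5, 8] / [6];  Q = [1, 2, 6, 9] / [3, 4] / [5, 8] / [7]
Final shape: (4, 2, 2, 1).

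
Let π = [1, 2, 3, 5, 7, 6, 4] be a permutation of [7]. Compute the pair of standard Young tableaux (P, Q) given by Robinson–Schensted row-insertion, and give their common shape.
P = [1, 2, 3, 4, 6] / [5] / [7];  Q = [1, 2, 3, 4, 5] / [6] / [7];  common shape = (5, 1, 1)

Row-insert the values π_1, π_2, … into P one at a time, bumping the leftmost entry strictly greater than the inserted value down to the next row. The recording tableau Q records, in position (i, j), the step at which that cell was added to P.
  Insert 1 (step 1): P = [1];  Q = [1]
  Insert 2 (step 2): P = [1, 2];  Q = [1, 2]
  Insert 3 (step 3): P = [1, 2, 3];  Q = [1, 2, 3]
  Insert 5 (step 4): P = [1, 2, 3, 5];  Q = [1, 2, 3, 4]
  Insert 7 (step 5): P = [1, 2, 3, 5, 7];  Q = [1, 2, 3, 4, 5]
  Insert 6 (step 6): P = [1, 2, 3, 5, 6] / [7];  Q = [1, 2, 3, 4, 5] / [6]
  Insert 4 (step 7): P = [1, 2, 3, 4, 6] / [5] / [7];  Q = [1, 2, 3, 4, 5] / [6] / [7]
Final shape: (5, 1, 1).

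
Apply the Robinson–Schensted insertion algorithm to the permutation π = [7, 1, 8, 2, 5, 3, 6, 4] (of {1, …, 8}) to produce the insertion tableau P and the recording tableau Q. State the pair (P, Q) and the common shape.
P = [1, 2, 3, 4] / [5, 6] / [7, 8];  Q = [1, 3, 5, 7] / [2, 4] / [6, 8];  common shape = (4, 2, 2)

Row-insert the values π_1, π_2, … into P one at a time, bumping the leftmost entry strictly greater than the inserted value down to the next row. The recording tableau Q records, in position (i, j), the step at which that cell was added to P.
  Insert 7 (step 1): P = [7];  Q = [1]
  Insert 1 (step 2): P = [1] / [7];  Q = [1] / [2]
  Insert 8 (step 3): P = [1, 8] / [7];  Q = [1, 3] / [2]
  Insert 2 (step 4): P = [1, 2] / [7, 8];  Q = [1, 3] / [2, 4]
  Insert 5 (step 5): P = [1, 2, 5] / [7, 8];  Q = [1, 3, 5] / [2, 4]
  Insert 3 (step 6): P = [1, 2, 3] / [5, 8] / [7];  Q = [1, 3, 5] / [2, 4] / [6]
  Insert 6 (step 7): P = [1, 2, 3, 6] / [5, 8] / [7];  Q = [1, 3, 5, 7] / [2, 4] / [6]
  Insert 4 (step 8): P = [1, 2, 3, 4] / [5, 6] / [7, 8];  Q = [1, 3, 5, 7] / [2, 4] / [6, 8]
Final shape: (4, 2, 2).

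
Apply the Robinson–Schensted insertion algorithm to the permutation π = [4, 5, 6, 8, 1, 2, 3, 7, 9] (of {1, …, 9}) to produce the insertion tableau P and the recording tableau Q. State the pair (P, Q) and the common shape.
P = [1, 2, 3, 7, 9] / [4, 5, 6, 8];  Q = [1, 2, 3, 4, 9] / [5, 6, 7, 8];  common shape = (5, 4)

Row-insert the values π_1, π_2, … into P one at a time, bumping the leftmost entry strictly greater than the inserted value down to the next row. The recording tableau Q records, in position (i, j), the step at which that cell was added to P.
  Insert 4 (step 1): P = [4];  Q = [1]
  Insert 5 (step 2): P = [4, 5];  Q = [1, 2]
  Insert 6 (step 3): P = [4, 5, 6];  Q = [1, 2, 3]
  Insert 8 (step 4): P = [4, 5, 6, 8];  Q = [1, 2, 3, 4]
  Insert 1 (step 5): P = [1, 5, 6, 8] / [4];  Q = [1, 2, 3, 4] / [5]
  Insert 2 (step 6): P = [1, 2, 6, 8] / [4, 5];  Q = [1, 2, 3, 4] / [5, 6]
  Insert 3 (step 7): P = [1, 2, 3, 8] / [4, 5, 6];  Q = [1, 2, 3, 4] / [5, 6, 7]
  Insert 7 (step 8): P = [1, 2, 3, 7] / [4, 5, 6, 8];  Q = [1, 2, 3, 4] / [5, 6, 7, 8]
  Insert 9 (step 9): P = [1, 2, 3, 7, 9] / [4, 5, 6, 8];  Q = [1, 2, 3, 4, 9] / [5, 6, 7, 8]
Final shape: (5, 4).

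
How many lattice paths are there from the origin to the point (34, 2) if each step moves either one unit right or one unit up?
Number of paths = 630

A monotone lattice path from (0, 0) to (34, 2) consists of 34 east steps and 2 north steps in some order, so it is determined by which 34 of the 36 steps are east. The count is C(36, 34) = 630.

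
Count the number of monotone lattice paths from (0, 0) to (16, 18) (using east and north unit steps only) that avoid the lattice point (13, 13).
Number of paths = 1621527830

Total paths from (0, 0) to (16, 18): C(34, 16) = 2203961430. Paths through (13, 13): (paths (0, 0) → (13, 13)) × (paths (13, 13) → (16, 18)) = C(26, 13) · C(8, 3) = 10400600 · 56 = 582433600. Avoidance count = 2203961430 − 582433600 = 1621527830.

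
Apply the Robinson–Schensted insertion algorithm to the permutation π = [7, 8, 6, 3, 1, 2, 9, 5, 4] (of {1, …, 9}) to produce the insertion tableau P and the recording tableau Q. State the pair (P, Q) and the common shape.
P = [1, 2, 4] / [3, 5, 9] / [6, 8] / [7];  Q = [1, 2, 7] / [3, 6, 8] / [4, 9] / [5];  common shape = (3, 3, 2, 1)

Row-insert the values π_1, π_2, … into P one at a time, bumping the leftmost entry strictly greater than the inserted value down to the next row. The recording tableau Q records, in position (i, j), the step at which that cell was added to P.
  Insert 7 (step 1): P = [7];  Q = [1]
  Insert 8 (step 2): P = [7, 8];  Q = [1, 2]
  Insert 6 (step 3): P = [6, 8] / [7];  Q = [1, 2] / [3]
  Insert 3 (step 4): P = [3, 8] / [6] / [7];  Q = [1, 2] / [3] / [4]
  Insert 1 (step 5): P = [1, 8] / [3] / [6] / [7];  Q = [1, 2] / [3] / [4] / [5]
  Insert 2 (step 6): P = [1, 2] / [3, 8] / [6] / [7];  Q = [1, 2] / [3, 6] / [4] / [5]
  Insert 9 (step 7): P = [1, 2, 9] / [3, 8] / [6] / [7];  Q = [1, 2, 7] / [3, 6] / [4] / [5]
  Insert 5 (step 8): P = [1, 2, 5] / [3, 8, 9] / [6] / [7];  Q = [1, 2, 7] / [3, 6, 8] / [4] / [5]
  Insert 4 (step 9): P = [1, 2, 4] / [3, 5, 9] / [6, 8] / [7];  Q = [1, 2, 7] / [3, 6, 8] / [4, 9] / [5]
Final shape: (3, 3, 2, 1).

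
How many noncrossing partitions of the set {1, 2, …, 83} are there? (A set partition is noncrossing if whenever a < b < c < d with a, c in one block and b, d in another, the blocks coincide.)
C_83 = 68854441132780194707888052034668647142985206100

These noncrossing partitions are counted by the Catalan number C_n = (1/(n + 1)) · C(2n, n). For n = 83: C_83 = (1/84) · C(166, 83) = 5783773055153536355462596370912166360010757312400/84 = 68854441132780194707888052034668647142985206100.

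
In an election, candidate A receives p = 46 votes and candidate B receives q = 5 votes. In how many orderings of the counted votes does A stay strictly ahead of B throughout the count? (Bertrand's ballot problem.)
Strict-lead orderings = 1888460

Total orderings of the 51 votes with 46 for A: C(51, 46) = 2349060. By the Bertrand ballot formula (Cycle Lemma / reflection principle), the number of orderings in which A is strictly ahead of B throughout is (p − q)/(p + q) · C(p + q, p) = (46 − 5)/(46 + 5) · 2349060 = 1888460.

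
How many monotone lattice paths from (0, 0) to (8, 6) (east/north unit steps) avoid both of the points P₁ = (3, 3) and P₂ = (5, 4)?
Number of paths = 1223

Inclusion–exclusion. Total paths: C(14, 8) = 3003. Through P₁: C(6, 3)·C(8, 5) = 1120. Through P₂: C(9, 5)·C(5, 3) = 1260. Since P₁ is strictly southwest of P₂, a monotone path through both must visit P₁ then P₂; paths through both = C(6, 3)·C(3, 2)·C(5, 3) = 600. Avoid both = 3003 − 1120 − 1260 + 600 = 1223.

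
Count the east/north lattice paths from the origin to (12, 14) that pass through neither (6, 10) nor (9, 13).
Number of paths = 6626980

Inclusion–exclusion. Total paths: C(26, 12) = 9657700. Through P₁: C(16, 6)·C(10, 6) = 1681680. Through P₂: C(22, 9)·C(4, 3) = 1989680. Since P₁ is strictly southwest of P₂, a monotone path through both must visit P₁ then P₂; paths through both = C(16, 6)·C(6, 3)·C(4, 3) = 640640. Avoid both = 9657700 − 1681680 − 1989680 + 640640 = 6626980.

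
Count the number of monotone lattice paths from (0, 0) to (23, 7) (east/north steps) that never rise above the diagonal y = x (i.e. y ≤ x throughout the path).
Number of paths = 1442025

By the reflection principle (André's argument), the number of monotone paths to (23, 7) with n ≤ m that never go above y = x is C(30, 23) − C(30, 24) = 2035800 − 593775 = 1442025.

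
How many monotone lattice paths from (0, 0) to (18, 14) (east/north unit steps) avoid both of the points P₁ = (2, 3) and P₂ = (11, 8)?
Number of paths = 245712258

Inclusion–exclusion. Total paths: C(32, 18) = 471435600. Through P₁: C(5, 2)·C(27, 16) = 130378950. Through P₂: C(19, 11)·C(13, 7) = 129698712. Since P₁ is strictly southwest of P₂, a monotone path through both must visit P₁ then P₂; paths through both = C(5, 2)·C(14, 9)·C(13, 7) = 34354320. Avoid both = 471435600 − 130378950 − 129698712 + 34354320 = 245712258.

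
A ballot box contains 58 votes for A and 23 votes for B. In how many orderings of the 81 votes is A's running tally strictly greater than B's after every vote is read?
Strict-lead orderings = 41222065689825748000

Total orderings of the 81 votes with 58 for A: C(81, 58) = 95399637739311016800. By the Bertrand ballot formula (Cycle Lemma / reflection principle), the number of orderings in which A is strictly ahead of B throughout is (p − q)/(p + q) · C(p + q, p) = (58 − 23)/(58 + 23) · 95399637739311016800 = 41222065689825748000.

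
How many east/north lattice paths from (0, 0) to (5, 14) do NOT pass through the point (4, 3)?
Number of paths = 11208

Total paths from (0, 0) to (5, 14): C(19, 5) = 11628. Paths through (4, 3): (paths (0, 0) → (4, 3)) × (paths (4, 3) → (5, 14)) = C(7, 4) · C(12, 1) = 35 · 12 = 420. Avoidance count = 11628 − 420 = 11208.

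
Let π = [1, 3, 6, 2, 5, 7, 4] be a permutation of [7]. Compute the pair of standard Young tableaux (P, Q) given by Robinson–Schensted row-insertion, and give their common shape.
P = [1, 2, 4, 7] / [3, 5] / [6];  Q = [1, 2, 3, 6] / [4, 5] / [7];  common shape = (4, 2, 1)

Row-insert the values π_1, π_2, … into P one at a time, bumping the leftmost entry strictly greater than the inserted value down to the next row. The recording tableau Q records, in position (i, j), the step at which that cell was added to P.
  Insert 1 (step 1): P = [1];  Q = [1]
  Insert 3 (step 2): P = [1, 3];  Q = [1, 2]
  Insert 6 (step 3): P = [1, 3, 6];  Q = [1, 2, 3]
  Insert 2 (step 4): P = [1, 2, 6] / [3];  Q = [1, 2, 3] / [4]
  Insert 5 (step 5): P = [1, 2, 5] / [3, 6];  Q = [1, 2, 3] / [4, 5]
  Insert 7 (step 6): P = [1, 2, 5, 7] / [3, 6];  Q = [1, 2, 3, 6] / [4, 5]
  Insert 4 (step 7): P = [1, 2, 4, 7] / [3, 5] / [6];  Q = [1, 2, 3, 6] / [4, 5] / [7]
Final shape: (4, 2, 1).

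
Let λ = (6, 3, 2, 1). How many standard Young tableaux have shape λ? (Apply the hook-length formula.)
# SYT of shape (6, 3, 2, 1) = 5632

Hook-length formula: f^λ = n! / Π hook(c), product over all cells c of the Young diagram. For λ = (6, 3, 2, 1), n = 12 boxes. Hook lengths by row (left-to-right, top-to-bottom): [9, 7, 5, 3, 2, 1]; [5, 3, 1]; [3, 1]; [1]. Product of hooks = 85050. So f^λ = 12! / 85050 = 479001600 / 85050 = 5632.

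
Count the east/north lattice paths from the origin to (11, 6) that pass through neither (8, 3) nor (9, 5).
Number of paths = 4555

Inclusion–exclusion. Total paths: C(17, 11) = 12376. Through P₁: C(11, 8)·C(6, 3) = 3300. Through P₂: C(14, 9)·C(3, 2) = 6006. Since P₁ is strictly southwest of P₂, a monotone path through both must visit P₁ then P₂; paths through both = C(11, 8)·C(3, 1)·C(3, 2) = 1485. Avoid both = 12376 − 3300 − 6006 + 1485 = 4555.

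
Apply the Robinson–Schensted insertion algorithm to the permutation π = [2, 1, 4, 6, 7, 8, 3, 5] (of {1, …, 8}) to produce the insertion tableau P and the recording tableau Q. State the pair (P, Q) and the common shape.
P = [1, 3, 5, 7, 8] / [2, 4, 6];  Q = [1, 3, 4, 5, 6] / [2, 7, 8];  common shape = (5, 3)

Row-insert the values π_1, π_2, … into P one at a time, bumping the leftmost entry strictly greater than the inserted value down to the next row. The recording tableau Q records, in position (i, j), the step at which that cell was added to P.
  Insert 2 (step 1): P = [2];  Q = [1]
  Insert 1 (step 2): P = [1] / [2];  Q = [1] / [2]
  Insert 4 (step 3): P = [1, 4] / [2];  Q = [1, 3] / [2]
  Insert 6 (step 4): P = [1, 4, 6] / [2];  Q = [1, 3, 4] / [2]
  Insert 7 (step 5): P = [1, 4, 6, 7] / [2];  Q = [1, 3, 4, 5] / [2]
  Insert 8 (step 6): P = [1, 4, 6, 7, 8] / [2];  Q = [1, 3, 4, 5, 6] / [2]
  Insert 3 (step 7): P = [1, 3, 6, 7, 8] / [2, 4];  Q = [1, 3, 4, 5, 6] / [2, 7]
  Insert 5 (step 8): P = [1, 3, 5, 7, 8] / [2, 4, 6];  Q = [1, 3, 4, 5, 6] / [2, 7, 8]
Final shape: (5, 3).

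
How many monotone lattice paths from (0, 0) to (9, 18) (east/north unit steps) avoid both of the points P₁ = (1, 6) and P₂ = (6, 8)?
Number of paths = 2988219

Inclusion–exclusion. Total paths: C(27, 9) = 4686825. Through P₁: C(7, 1)·C(20, 8) = 881790. Through P₂: C(14, 6)·C(13, 3) = 858858. Since P₁ is strictly southwest of P₂, a monotone path through both must visit P₁ then P₂; paths through both = C(7, 1)·C(7, 5)·C(13, 3) = 42042. Avoid both = 4686825 − 881790 − 858858 + 42042 = 2988219.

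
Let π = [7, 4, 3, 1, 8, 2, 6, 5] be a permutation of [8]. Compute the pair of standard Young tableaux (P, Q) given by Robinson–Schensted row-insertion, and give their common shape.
P = [1, 2, 5] / [3, 6] / [4, 8] / [7];  Q = [1, 5, 7] / [2, 6] / [3, 8] / [4];  common shape = (3, 2, 2, 1)

Row-insert the values π_1, π_2, … into P one at a time, bumping the leftmost entry strictly greater than the inserted value down to the next row. The recording tableau Q records, in position (i, j), the step at which that cell was added to P.
  Insert 7 (step 1): P = [7];  Q = [1]
  Insert 4 (step 2): P = [4] / [7];  Q = [1] / [2]
  Insert 3 (step 3): P = [3] / [4] / [7];  Q = [1] / [2] / [3]
  Insert 1 (step 4): P = [1] / [3] / [4] / [7];  Q = [1] / [2] / [3] / [4]
  Insert 8 (step 5): P = [1, 8] / [3] / [4] / [7];  Q = [1, 5] / [2] / [3] / [4]
  Insert 2 (step 6): P = [1, 2] / [3, 8] / [4] / [7];  Q = [1, 5] / [2, 6] / [3] / [4]
  Insert 6 (step 7): P = [1, 2, 6] / [3, 8] / [4] / [7];  Q = [1, 5, 7] / [2, 6] / [3] / [4]
  Insert 5 (step 8): P = [1, 2, 5] / [3, 6] / [4, 8] / [7];  Q = [1, 5, 7] / [2, 6] / [3, 8] / [4]
Final shape: (3, 2, 2, 1).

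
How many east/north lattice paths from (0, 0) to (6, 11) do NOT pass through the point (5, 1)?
Number of paths = 12310

Total paths from (0, 0) to (6, 11): C(17, 6) = 12376. Paths through (5, 1): (paths (0, 0) → (5, 1)) × (paths (5, 1) → (6, 11)) = C(6, 5) · C(11, 1) = 6 · 11 = 66. Avoidance count = 12376 − 66 = 12310.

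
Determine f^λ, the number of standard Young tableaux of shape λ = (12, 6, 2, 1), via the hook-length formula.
# SYT of shape (12, 6, 2, 1) = 13294680

Hook-length formula: f^λ = n! / Π hook(c), product over all cells c of the Young diagram. For λ = (12, 6, 2, 1), n = 21 boxes. Hook lengths by row (left-to-right, top-to-bottom): [15, 13, 11, 10, 9, 8, 6, 5, 4, 3, 2, 1]; [8, 6, 4, 3, 2, 1]; [3, 1]; [1]. Product of hooks = 3842961408000. So f^λ = 21! / 3842961408000 = 51090942171709440000 / 3842961408000 = 13294680.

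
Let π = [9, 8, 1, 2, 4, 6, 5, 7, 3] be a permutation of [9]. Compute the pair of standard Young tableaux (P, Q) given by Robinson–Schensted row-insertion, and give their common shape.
P = [1, 2, 3, 5, 7] / [4] / [6] / [8] / [9];  Q = [1, 4, 5, 6, 8] / [2] / [3] / [7] / [9];  common shape = (5, 1, 1, 1, 1)

Row-insert the values π_1, π_2, … into P one at a time, bumping the leftmost entry strictly greater than the inserted value down to the next row. The recording tableau Q records, in position (i, j), the step at which that cell was added to P.
  Insert 9 (step 1): P = [9];  Q = [1]
  Insert 8 (step 2): P = [8] / [9];  Q = [1] / [2]
  Insert 1 (step 3): P = [1] / [8] / [9];  Q = [1] / [2] / [3]
  Insert 2 (step 4): P = [1, 2] / [8] / [9];  Q = [1, 4] / [2] / [3]
  Insert 4 (step 5): P = [1, 2, 4] / [8] / [9];  Q = [1, 4, 5] / [2] / [3]
  Insert 6 (step 6): P = [1, 2, 4, 6] / [8] / [9];  Q = [1, 4, 5, 6] / [2] / [3]
  Insert 5 (step 7): P = [1, 2, 4, 5] / [6] / [8] / [9];  Q = [1, 4, 5, 6] / [2] / [3] / [7]
  Insert 7 (step 8): P = [1, 2, 4, 5, 7] / [6] / [8] / [9];  Q = [1, 4, 5, 6, 8] / [2] / [3] / [7]
  Insert 3 (step 9): P = [1, 2, 3, 5, 7] / [4] / [6] / [8] / [9];  Q = [1, 4, 5, 6, 8] / [2] / [3] / [7] / [9]
Final shape: (5, 1, 1, 1, 1).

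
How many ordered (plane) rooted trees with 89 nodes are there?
C_88 = 64633260585762914370496637486146181462681535261000

These ordered rooted trees are counted by the Catalan number C_n = (1/(n + 1)) · C(2n, n). For n = 88: C_88 = (1/89) · C(176, 88) = 5752360192132899378974200736267010150178656638229000/89 = 64633260585762914370496637486146181462681535261000.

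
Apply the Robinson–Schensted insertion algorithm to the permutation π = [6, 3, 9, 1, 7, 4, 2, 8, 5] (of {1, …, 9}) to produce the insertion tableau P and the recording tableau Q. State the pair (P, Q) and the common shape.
P = [1, 2, 5] / [3, 4, 8] / [6, 7] / [9];  Q = [1, 3, 8] / [2, 5, 9] / [4, 6] / [7];  common shape = (3, 3, 2, 1)

Row-insert the values π_1, π_2, … into P one at a time, bumping the leftmost entry strictly greater than the inserted value down to the next row. The recording tableau Q records, in position (i, j), the step at which that cell was added to P.
  Insert 6 (step 1): P = [6];  Q = [1]
  Insert 3 (step 2): P = [3] / [6];  Q = [1] / [2]
  Insert 9 (step 3): P = [3, 9] / [6];  Q = [1, 3] / [2]
  Insert 1 (step 4): P = [1, 9] / [3] / [6];  Q = [1, 3] / [2] / [4]
  Insert 7 (step 5): P = [1, 7] / [3, 9] / [6];  Q = [1, 3] / [2, 5] / [4]
  Insert 4 (step 6): P = [1, 4] / [3, 7] / [6, 9];  Q = [1, 3] / [2, 5] / [4, 6]
  Insert 2 (step 7): P = [1, 2] / [3, 4] / [6, 7] / [9];  Q = [1, 3] / [2, 5] / [4, 6] / [7]
  Insert 8 (step 8): P = [1, 2, 8] / [3, 4] / [6, 7] / [9];  Q = [1, 3, 8] / [2, 5] / [4, 6] / [7]
  Insert 5 (step 9): P = [1, 2, 5] / [3, 4, 8] / [6, 7] / [9];  Q = [1, 3, 8] / [2, 5, 9] / [4, 6] / [7]
Final shape: (3, 3, 2, 1).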